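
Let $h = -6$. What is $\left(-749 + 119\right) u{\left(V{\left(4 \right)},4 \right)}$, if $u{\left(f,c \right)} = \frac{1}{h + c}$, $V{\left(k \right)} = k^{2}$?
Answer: $315$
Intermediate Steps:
$u{\left(f,c \right)} = \frac{1}{-6 + c}$
$\left(-749 + 119\right) u{\left(V{\left(4 \right)},4 \right)} = \frac{-749 + 119}{-6 + 4} = - \frac{630}{-2} = \left(-630\right) \left(- \frac{1}{2}\right) = 315$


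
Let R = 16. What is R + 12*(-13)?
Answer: -140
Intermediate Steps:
R + 12*(-13) = 16 + 12*(-13) = 16 - 156 = -140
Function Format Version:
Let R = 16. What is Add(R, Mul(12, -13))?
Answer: -140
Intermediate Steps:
Add(R, Mul(12, -13)) = Add(16, Mul(12, -13)) = Add(16, -156) = -140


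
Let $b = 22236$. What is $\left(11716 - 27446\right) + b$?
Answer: $6506$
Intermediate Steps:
$\left(11716 - 27446\right) + b = \left(11716 - 27446\right) + 22236 = -15730 + 22236 = 6506$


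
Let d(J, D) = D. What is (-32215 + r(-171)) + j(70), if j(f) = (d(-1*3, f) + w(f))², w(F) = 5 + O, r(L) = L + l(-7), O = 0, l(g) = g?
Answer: -26768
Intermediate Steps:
r(L) = -7 + L (r(L) = L - 7 = -7 + L)
w(F) = 5 (w(F) = 5 + 0 = 5)
j(f) = (5 + f)² (j(f) = (f + 5)² = (5 + f)²)
(-32215 + r(-171)) + j(70) = (-32215 + (-7 - 171)) + (5 + 70)² = (-32215 - 178) + 75² = -32393 + 5625 = -26768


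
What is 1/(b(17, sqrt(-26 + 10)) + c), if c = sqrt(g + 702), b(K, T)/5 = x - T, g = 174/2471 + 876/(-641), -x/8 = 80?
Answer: 1583911/(2*(-2534257600 - 15839110*I + 3*sqrt(48830764438085))) ≈ -0.00031509 + 1.9858e-6*I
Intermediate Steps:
x = -640 (x = -8*80 = -640)
g = -2053062/1583911 (g = 174*(1/2471) + 876*(-1/641) = 174/2471 - 876/641 = -2053062/1583911 ≈ -1.2962)
b(K, T) = -3200 - 5*T (b(K, T) = 5*(-640 - T) = -3200 - 5*T)
c = 6*sqrt(48830764438085)/1583911 (c = sqrt(-2053062/1583911 + 702) = sqrt(1109852460/1583911) = 6*sqrt(48830764438085)/1583911 ≈ 26.471)
1/(b(17, sqrt(-26 + 10)) + c) = 1/((-3200 - 5*sqrt(-26 + 10)) + 6*sqrt(48830764438085)/1583911) = 1/((-3200 - 20*I) + 6*sqrt(48830764438085)/1583911) = 1/(-3200 - 20*I + 6*sqrt(48830764438085)/1583911)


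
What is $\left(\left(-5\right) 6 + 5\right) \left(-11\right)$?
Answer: $275$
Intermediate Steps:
$\left(\left(-5\right) 6 + 5\right) \left(-11\right) = \left(-30 + 5\right) \left(-11\right) = \left(-25\right) \left(-11\right) = 275$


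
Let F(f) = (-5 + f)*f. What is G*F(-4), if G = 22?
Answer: 792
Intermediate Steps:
F(f) = f*(-5 + f)
G*F(-4) = 22*(-4*(-5 - 4)) = 22*(-4*(-9)) = 22*36 = 792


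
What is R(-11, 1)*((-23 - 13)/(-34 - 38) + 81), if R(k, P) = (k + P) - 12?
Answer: -1793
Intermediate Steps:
R(k, P) = -12 + P + k (R(k, P) = (P + k) - 12 = -12 + P + k)
R(-11, 1)*((-23 - 13)/(-34 - 38) + 81) = (-12 + 1 - 11)*((-23 - 13)/(-34 - 38) + 81) = -22*(-36/(-72) + 81) = -22*(-36*(-1/72) + 81) = -22*(½ + 81) = -22*163/2 = -1793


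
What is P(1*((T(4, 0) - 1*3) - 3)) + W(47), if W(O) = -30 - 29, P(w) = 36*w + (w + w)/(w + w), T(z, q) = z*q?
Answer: -274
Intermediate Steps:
T(z, q) = q*z
P(w) = 1 + 36*w (P(w) = 36*w + (2*w)/((2*w)) = 36*w + (2*w)*(1/(2*w)) = 36*w + 1 = 1 + 36*w)
W(O) = -59
P(1*((T(4, 0) - 1*3) - 3)) + W(47) = (1 + 36*(1*((0*4 - 1*3) - 3))) - 59 = (1 + 36*(1*((0 - 3) - 3))) - 59 = (1 + 36*(1*(-3 - 3))) - 59 = (1 + 36*(1*(-6))) - 59 = (1 + 36*(-6)) - 59 = (1 - 216) - 59 = -215 - 59 = -274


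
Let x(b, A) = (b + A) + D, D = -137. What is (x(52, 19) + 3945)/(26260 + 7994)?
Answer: 431/3806 ≈ 0.11324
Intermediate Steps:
x(b, A) = -137 + A + b (x(b, A) = (b + A) - 137 = (A + b) - 137 = -137 + A + b)
(x(52, 19) + 3945)/(26260 + 7994) = ((-137 + 19 + 52) + 3945)/(26260 + 7994) = (-66 + 3945)/34254 = 3879*(1/34254) = 431/3806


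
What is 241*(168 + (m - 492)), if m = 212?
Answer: -26992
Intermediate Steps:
241*(168 + (m - 492)) = 241*(168 + (212 - 492)) = 241*(168 - 280) = 241*(-112) = -26992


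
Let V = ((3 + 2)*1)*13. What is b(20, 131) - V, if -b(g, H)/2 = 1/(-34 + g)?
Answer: -454/7 ≈ -64.857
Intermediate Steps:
b(g, H) = -2/(-34 + g)
V = 65 (V = (5*1)*13 = 5*13 = 65)
b(20, 131) - V = -2/(-34 + 20) - 1*65 = -2/(-14) - 65 = -2*(-1/14) - 65 = ⅐ - 65 = -454/7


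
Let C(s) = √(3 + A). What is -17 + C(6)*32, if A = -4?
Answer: -17 + 32*I ≈ -17.0 + 32.0*I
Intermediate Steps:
C(s) = I (C(s) = √(3 - 4) = √(-1) = I)
-17 + C(6)*32 = -17 + I*32 = -17 + 32*I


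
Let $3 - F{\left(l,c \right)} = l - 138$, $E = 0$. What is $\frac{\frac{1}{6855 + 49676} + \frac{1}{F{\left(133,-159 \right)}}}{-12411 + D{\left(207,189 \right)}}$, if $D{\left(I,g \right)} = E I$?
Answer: $- \frac{41}{4070232} \approx -1.0073 \cdot 10^{-5}$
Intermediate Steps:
$D{\left(I,g \right)} = 0$ ($D{\left(I,g \right)} = 0 I = 0$)
$F{\left(l,c \right)} = 141 - l$ ($F{\left(l,c \right)} = 3 - \left(l - 138\right) = 3 - \left(-138 + l\right) = 141 - l$)
$\frac{\frac{1}{6855 + 49676} + \frac{1}{F{\left(133,-159 \right)}}}{-12411 + D{\left(207,189 \right)}} = \frac{\frac{1}{6855 + 49676} + \frac{1}{141 - 133}}{-12411 + 0} = \frac{\frac{1}{56531} + \frac{1}{141 - 133}}{-12411} = \left(\frac{1}{56531} + \frac{1}{8}\right) \left(- \frac{1}{12411}\right) = \frac{56539}{452248} \left(- \frac{1}{12411}\right) = - \frac{41}{4070232}$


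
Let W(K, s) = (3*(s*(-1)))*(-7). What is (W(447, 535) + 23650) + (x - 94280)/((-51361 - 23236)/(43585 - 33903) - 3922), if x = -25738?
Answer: 442815199387/12682467 ≈ 34916.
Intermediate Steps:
W(K, s) = 21*s (W(K, s) = (3*(-s))*(-7) = -3*s*(-7) = 21*s)
(W(447, 535) + 23650) + (x - 94280)/((-51361 - 23236)/(43585 - 33903) - 3922) = (21*535 + 23650) + (-25738 - 94280)/((-51361 - 23236)/(43585 - 33903) - 3922) = (11235 + 23650) - 120018/(-74597/9682 - 3922) = 34885 - 120018/(-74597*1/9682 - 3922) = 34885 - 120018/(-74597/9682 - 3922) = 34885 - 120018/(-38047401/9682) = 34885 - 120018*(-9682/38047401) = 34885 + 387338092/12682467 = 442815199387/12682467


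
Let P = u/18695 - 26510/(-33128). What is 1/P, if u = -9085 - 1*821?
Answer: 309663980/83719241 ≈ 3.6988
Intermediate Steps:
u = -9906 (u = -9085 - 821 = -9906)
P = 83719241/309663980 (P = -9906/18695 - 26510/(-33128) = -9906*1/18695 - 26510*(-1/33128) = -9906/18695 + 13255/16564 = 83719241/309663980 ≈ 0.27036)
1/P = 1/(83719241/309663980) = 309663980/83719241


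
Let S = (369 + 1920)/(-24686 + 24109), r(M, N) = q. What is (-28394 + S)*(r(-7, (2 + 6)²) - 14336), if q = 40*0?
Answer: 234904348672/577 ≈ 4.0711e+8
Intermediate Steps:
q = 0
r(M, N) = 0
S = -2289/577 (S = 2289/(-577) = 2289*(-1/577) = -2289/577 ≈ -3.9671)
(-28394 + S)*(r(-7, (2 + 6)²) - 14336) = (-28394 - 2289/577)*(0 - 14336) = -16385627/577*(-14336) = 234904348672/577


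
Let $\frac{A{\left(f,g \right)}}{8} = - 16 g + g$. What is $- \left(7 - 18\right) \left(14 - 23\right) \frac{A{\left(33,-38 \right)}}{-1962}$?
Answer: $\frac{25080}{109} \approx 230.09$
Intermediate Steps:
$A{\left(f,g \right)} = - 120 g$ ($A{\left(f,g \right)} = 8 \left(- 16 g + g\right) = 8 \left(- 15 g\right) = - 120 g$)
$- \left(7 - 18\right) \left(14 - 23\right) \frac{A{\left(33,-38 \right)}}{-1962} = - \left(7 - 18\right) \left(14 - 23\right) \frac{\left(-120\right) \left(-38\right)}{-1962} = - \left(-11\right) \left(-9\right) 4560 \left(- \frac{1}{1962}\right) = - \frac{99 \left(-760\right)}{327} = \left(-1\right) \left(- \frac{25080}{109}\right) = \frac{25080}{109}$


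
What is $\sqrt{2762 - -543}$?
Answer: $\sqrt{3305} \approx 57.489$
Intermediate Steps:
$\sqrt{2762 - -543} = \sqrt{2762 + \left(-415 + 958\right)} = \sqrt{2762 + 543} = \sqrt{3305}$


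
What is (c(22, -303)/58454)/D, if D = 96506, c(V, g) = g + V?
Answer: -281/5641161724 ≈ -4.9812e-8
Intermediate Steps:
c(V, g) = V + g
(c(22, -303)/58454)/D = ((22 - 303)/58454)/96506 = -281*1/58454*(1/96506) = -281/58454*1/96506 = -281/5641161724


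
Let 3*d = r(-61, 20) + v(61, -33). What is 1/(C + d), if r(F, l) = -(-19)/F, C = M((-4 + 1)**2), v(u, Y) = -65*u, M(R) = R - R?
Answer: -61/80628 ≈ -0.00075656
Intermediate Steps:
M(R) = 0
C = 0
r(F, l) = 19/F
d = -80628/61 (d = (19/(-61) - 65*61)/3 = (19*(-1/61) - 3965)/3 = (-19/61 - 3965)/3 = (1/3)*(-241884/61) = -80628/61 ≈ -1321.8)
1/(C + d) = 1/(0 - 80628/61) = 1/(-80628/61) = -61/80628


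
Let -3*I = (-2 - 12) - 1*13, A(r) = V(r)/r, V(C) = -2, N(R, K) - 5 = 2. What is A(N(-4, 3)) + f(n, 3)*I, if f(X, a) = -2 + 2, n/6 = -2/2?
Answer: -2/7 ≈ -0.28571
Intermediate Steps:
n = -6 (n = 6*(-2/2) = 6*(-2*½) = 6*(-1) = -6)
N(R, K) = 7 (N(R, K) = 5 + 2 = 7)
A(r) = -2/r
f(X, a) = 0
I = 9 (I = -((-2 - 12) - 1*13)/3 = -(-14 - 13)/3 = -⅓*(-27) = 9)
A(N(-4, 3)) + f(n, 3)*I = -2/7 + 0*9 = -2*⅐ + 0 = -2/7 + 0 = -2/7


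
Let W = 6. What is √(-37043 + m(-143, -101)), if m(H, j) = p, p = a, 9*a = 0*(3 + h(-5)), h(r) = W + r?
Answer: I*√37043 ≈ 192.47*I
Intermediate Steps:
h(r) = 6 + r
a = 0 (a = (0*(3 + (6 - 5)))/9 = (0*(3 + 1))/9 = (0*4)/9 = (⅑)*0 = 0)
p = 0
m(H, j) = 0
√(-37043 + m(-143, -101)) = √(-37043 + 0) = √(-37043) = I*√37043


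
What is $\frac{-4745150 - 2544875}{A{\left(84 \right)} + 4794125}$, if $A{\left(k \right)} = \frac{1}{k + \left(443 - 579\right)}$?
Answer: $- \frac{379081300}{249294499} \approx -1.5206$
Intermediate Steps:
$A{\left(k \right)} = \frac{1}{-136 + k}$ ($A{\left(k \right)} = \frac{1}{k + \left(443 - 579\right)} = \frac{1}{k - 136} = \frac{1}{-136 + k}$)
$\frac{-4745150 - 2544875}{A{\left(84 \right)} + 4794125} = \frac{-4745150 - 2544875}{\frac{1}{-136 + 84} + 4794125} = - \frac{7290025}{\frac{1}{-52} + 4794125} = - \frac{7290025}{- \frac{1}{52} + 4794125} = - \frac{7290025}{\frac{249294499}{52}} = \left(-7290025\right) \frac{52}{249294499} = - \frac{379081300}{249294499}$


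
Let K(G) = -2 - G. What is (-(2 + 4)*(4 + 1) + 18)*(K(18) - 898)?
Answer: 11016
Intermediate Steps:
(-(2 + 4)*(4 + 1) + 18)*(K(18) - 898) = (-(2 + 4)*(4 + 1) + 18)*((-2 - 1*18) - 898) = (-6*5 + 18)*((-2 - 18) - 898) = (-1*30 + 18)*(-20 - 898) = (-30 + 18)*(-918) = -12*(-918) = 11016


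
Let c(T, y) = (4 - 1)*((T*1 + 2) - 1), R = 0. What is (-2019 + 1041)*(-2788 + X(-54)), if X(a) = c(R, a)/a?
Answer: 8180155/3 ≈ 2.7267e+6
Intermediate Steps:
c(T, y) = 3 + 3*T (c(T, y) = 3*((T + 2) - 1) = 3*((2 + T) - 1) = 3*(1 + T) = 3 + 3*T)
X(a) = 3/a (X(a) = (3 + 3*0)/a = (3 + 0)/a = 3/a)
(-2019 + 1041)*(-2788 + X(-54)) = (-2019 + 1041)*(-2788 + 3/(-54)) = -978*(-2788 + 3*(-1/54)) = -978*(-2788 - 1/18) = -978*(-50185/18) = 8180155/3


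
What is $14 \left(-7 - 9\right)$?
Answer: $-224$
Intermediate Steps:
$14 \left(-7 - 9\right) = 14 \left(-16\right) = -224$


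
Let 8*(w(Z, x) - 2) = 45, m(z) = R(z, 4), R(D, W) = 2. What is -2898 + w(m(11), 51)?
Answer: -23123/8 ≈ -2890.4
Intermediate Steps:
m(z) = 2
w(Z, x) = 61/8 (w(Z, x) = 2 + (⅛)*45 = 2 + 45/8 = 61/8)
-2898 + w(m(11), 51) = -2898 + 61/8 = -23123/8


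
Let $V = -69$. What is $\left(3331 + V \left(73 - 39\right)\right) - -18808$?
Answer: $19793$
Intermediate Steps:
$\left(3331 + V \left(73 - 39\right)\right) - -18808 = \left(3331 - 69 \left(73 - 39\right)\right) - -18808 = \left(3331 - 2346\right) + 18808 = 985 + 18808 = 19793$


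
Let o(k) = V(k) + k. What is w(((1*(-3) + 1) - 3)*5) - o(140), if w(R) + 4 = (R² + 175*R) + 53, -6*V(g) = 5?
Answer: -23041/6 ≈ -3840.2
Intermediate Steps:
V(g) = -⅚ (V(g) = -⅙*5 = -⅚)
o(k) = -⅚ + k
w(R) = 49 + R² + 175*R (w(R) = -4 + ((R² + 175*R) + 53) = -4 + (53 + R² + 175*R) = 49 + R² + 175*R)
w(((1*(-3) + 1) - 3)*5) - o(140) = (49 + (((1*(-3) + 1) - 3)*5)² + 175*(((1*(-3) + 1) - 3)*5)) - (-⅚ + 140) = (49 + (((-3 + 1) - 3)*5)² + 175*(((-3 + 1) - 3)*5)) - 1*835/6 = (49 + ((-2 - 3)*5)² + 175*((-2 - 3)*5)) - 835/6 = (49 + (-5*5)² + 175*(-5*5)) - 835/6 = (49 + (-25)² + 175*(-25)) - 835/6 = (49 + 625 - 4375) - 835/6 = -3701 - 835/6 = -23041/6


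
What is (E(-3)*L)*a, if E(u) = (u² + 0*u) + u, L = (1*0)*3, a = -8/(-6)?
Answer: 0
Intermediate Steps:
a = 4/3 (a = -8*(-⅙) = 4/3 ≈ 1.3333)
L = 0 (L = 0*3 = 0)
E(u) = u + u² (E(u) = (u² + 0) + u = u² + u = u + u²)
(E(-3)*L)*a = (-3*(1 - 3)*0)*(4/3) = (-3*(-2)*0)*(4/3) = (6*0)*(4/3) = 0*(4/3) = 0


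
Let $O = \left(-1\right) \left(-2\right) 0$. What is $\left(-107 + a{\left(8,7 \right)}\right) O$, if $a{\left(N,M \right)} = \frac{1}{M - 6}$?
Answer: $0$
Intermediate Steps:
$a{\left(N,M \right)} = \frac{1}{-6 + M}$
$O = 0$ ($O = 2 \cdot 0 = 0$)
$\left(-107 + a{\left(8,7 \right)}\right) O = \left(-107 + \frac{1}{-6 + 7}\right) 0 = \left(-107 + 1^{-1}\right) 0 = \left(-107 + 1\right) 0 = \left(-106\right) 0 = 0$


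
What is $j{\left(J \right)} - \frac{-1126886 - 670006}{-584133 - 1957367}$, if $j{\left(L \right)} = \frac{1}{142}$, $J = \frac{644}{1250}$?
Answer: $- \frac{63154291}{90223250} \approx -0.69998$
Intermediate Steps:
$J = \frac{322}{625}$ ($J = 644 \cdot \frac{1}{1250} = \frac{322}{625} \approx 0.5152$)
$j{\left(L \right)} = \frac{1}{142}$
$j{\left(J \right)} - \frac{-1126886 - 670006}{-584133 - 1957367} = \frac{1}{142} - \frac{-1126886 - 670006}{-584133 - 1957367} = \frac{1}{142} - - \frac{1796892}{-2541500} = \frac{1}{142} - \left(-1796892\right) \left(- \frac{1}{2541500}\right) = \frac{1}{142} - \frac{449223}{635375} = - \frac{63154291}{90223250}$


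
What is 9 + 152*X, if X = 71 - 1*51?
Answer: 3049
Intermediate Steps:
X = 20 (X = 71 - 51 = 20)
9 + 152*X = 9 + 152*20 = 9 + 3040 = 3049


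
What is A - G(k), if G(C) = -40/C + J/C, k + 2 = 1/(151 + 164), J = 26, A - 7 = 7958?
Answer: 5005575/629 ≈ 7958.0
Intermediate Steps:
A = 7965 (A = 7 + 7958 = 7965)
k = -629/315 (k = -2 + 1/(151 + 164) = -2 + 1/315 = -629/315 ≈ -1.9968)
G(C) = -14/C (G(C) = -40/C + 26/C = -14/C)
A - G(k) = 7965 - (-14)/(-629/315) = 7965 - (-14)*(-315)/629 = 7965 - 1*4410/629 = 7965 - 4410/629 = 5005575/629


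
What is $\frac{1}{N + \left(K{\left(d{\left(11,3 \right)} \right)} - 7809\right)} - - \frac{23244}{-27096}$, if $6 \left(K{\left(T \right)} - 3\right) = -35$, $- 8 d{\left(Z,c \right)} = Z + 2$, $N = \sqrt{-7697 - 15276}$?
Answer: $- \frac{4257614133161}{4962446496602} - \frac{36 i \sqrt{22973}}{2197717669} \approx -0.85797 - 2.4828 \cdot 10^{-6} i$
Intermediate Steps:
$N = i \sqrt{22973}$ ($N = \sqrt{-22973} = i \sqrt{22973} \approx 151.57 i$)
$d{\left(Z,c \right)} = - \frac{1}{4} - \frac{Z}{8}$ ($d{\left(Z,c \right)} = - \frac{Z + 2}{8} = - \frac{2 + Z}{8} = - \frac{1}{4} - \frac{Z}{8}$)
$K{\left(T \right)} = - \frac{17}{6}$ ($K{\left(T \right)} = 3 + \frac{1}{6} \left(-35\right) = 3 - \frac{35}{6} = - \frac{17}{6}$)
$\frac{1}{N + \left(K{\left(d{\left(11,3 \right)} \right)} - 7809\right)} - - \frac{23244}{-27096} = \frac{1}{i \sqrt{22973} - \frac{46871}{6}} - - \frac{23244}{-27096} = \frac{1}{i \sqrt{22973} - \frac{46871}{6}} - \left(-23244\right) \left(- \frac{1}{27096}\right) = \frac{1}{- \frac{46871}{6} + i \sqrt{22973}} - \frac{1937}{2258} = - \frac{1937}{2258} + \frac{1}{- \frac{46871}{6} + i \sqrt{22973}}$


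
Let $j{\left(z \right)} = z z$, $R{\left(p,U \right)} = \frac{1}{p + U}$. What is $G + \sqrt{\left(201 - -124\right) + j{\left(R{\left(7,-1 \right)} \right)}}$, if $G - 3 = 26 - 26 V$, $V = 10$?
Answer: $-231 + \frac{\sqrt{11701}}{6} \approx -212.97$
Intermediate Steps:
$R{\left(p,U \right)} = \frac{1}{U + p}$
$j{\left(z \right)} = z^{2}$
$G = -231$ ($G = 3 + \left(26 - 260\right) = 3 - 234 = -231$)
$G + \sqrt{\left(201 - -124\right) + j{\left(R{\left(7,-1 \right)} \right)}} = -231 + \sqrt{\left(201 - -124\right) + \left(\frac{1}{-1 + 7}\right)^{2}} = -231 + \sqrt{\left(201 + 124\right) + \left(\frac{1}{6}\right)^{2}} = -231 + \sqrt{325 + \left(\frac{1}{6}\right)^{2}} = -231 + \sqrt{325 + \frac{1}{36}} = -231 + \sqrt{\frac{11701}{36}} = -231 + \frac{\sqrt{11701}}{6}$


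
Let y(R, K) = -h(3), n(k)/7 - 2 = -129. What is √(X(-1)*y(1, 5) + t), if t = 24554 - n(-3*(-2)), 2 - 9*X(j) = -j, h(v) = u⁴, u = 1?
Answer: √228986/3 ≈ 159.51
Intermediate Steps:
n(k) = -889 (n(k) = 14 + 7*(-129) = 14 - 903 = -889)
h(v) = 1 (h(v) = 1⁴ = 1)
X(j) = 2/9 + j/9 (X(j) = 2/9 - (-1)*j/9 = 2/9 + j/9)
t = 25443 (t = 24554 - 1*(-889) = 24554 + 889 = 25443)
y(R, K) = -1 (y(R, K) = -1*1 = -1)
√(X(-1)*y(1, 5) + t) = √((2/9 + (⅑)*(-1))*(-1) + 25443) = √((2/9 - ⅑)*(-1) + 25443) = √((⅑)*(-1) + 25443) = √(-⅑ + 25443) = √(228986/9) = √228986/3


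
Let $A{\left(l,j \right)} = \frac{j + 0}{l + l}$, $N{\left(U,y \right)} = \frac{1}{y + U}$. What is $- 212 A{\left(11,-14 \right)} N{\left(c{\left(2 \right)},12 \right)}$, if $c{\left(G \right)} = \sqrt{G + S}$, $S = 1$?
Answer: $\frac{5936}{517} - \frac{1484 \sqrt{3}}{1551} \approx 9.8244$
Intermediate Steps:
$c{\left(G \right)} = \sqrt{1 + G}$ ($c{\left(G \right)} = \sqrt{G + 1} = \sqrt{1 + G}$)
$N{\left(U,y \right)} = \frac{1}{U + y}$
$A{\left(l,j \right)} = \frac{j}{2 l}$
$- 212 A{\left(11,-14 \right)} N{\left(c{\left(2 \right)},12 \right)} = \frac{\left(-212\right) \frac{1}{2} \left(-14\right) \frac{1}{11}}{\sqrt{1 + 2} + 12} = \frac{\left(-212\right) \frac{1}{2} \left(-14\right) \frac{1}{11}}{\sqrt{3} + 12} = \frac{\left(-212\right) \left(- \frac{7}{11}\right)}{12 + \sqrt{3}} = \frac{1484}{11 \left(12 + \sqrt{3}\right)}$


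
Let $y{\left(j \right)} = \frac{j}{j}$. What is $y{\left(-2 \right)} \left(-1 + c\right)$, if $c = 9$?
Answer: $8$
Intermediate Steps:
$y{\left(j \right)} = 1$
$y{\left(-2 \right)} \left(-1 + c\right) = 1 \left(-1 + 9\right) = 1 \cdot 8 = 8$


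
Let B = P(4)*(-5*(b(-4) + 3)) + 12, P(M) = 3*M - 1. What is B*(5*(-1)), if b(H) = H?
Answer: -335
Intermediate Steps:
P(M) = -1 + 3*M
B = 67 (B = (-1 + 3*4)*(-5*(-4 + 3)) + 12 = (-1 + 12)*(-5*(-1)) + 12 = 11*5 + 12 = 55 + 12 = 67)
B*(5*(-1)) = 67*(5*(-1)) = 67*(-5) = -335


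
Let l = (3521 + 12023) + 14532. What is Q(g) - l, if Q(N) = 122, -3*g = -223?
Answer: -29954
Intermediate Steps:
l = 30076 (l = 15544 + 14532 = 30076)
g = 223/3 (g = -1/3*(-223) = 223/3 ≈ 74.333)
Q(g) - l = 122 - 1*30076 = 122 - 30076 = -29954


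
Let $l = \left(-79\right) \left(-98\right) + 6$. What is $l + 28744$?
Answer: $36492$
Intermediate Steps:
$l = 7748$ ($l = 7742 + 6 = 7748$)
$l + 28744 = 7748 + 28744 = 36492$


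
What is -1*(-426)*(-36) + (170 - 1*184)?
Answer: -15350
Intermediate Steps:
-1*(-426)*(-36) + (170 - 1*184) = 426*(-36) + (170 - 184) = -15336 - 14 = -15350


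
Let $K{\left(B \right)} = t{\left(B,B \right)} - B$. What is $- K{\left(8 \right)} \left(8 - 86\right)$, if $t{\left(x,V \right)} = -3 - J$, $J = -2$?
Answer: $-702$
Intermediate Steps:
$t{\left(x,V \right)} = -1$ ($t{\left(x,V \right)} = -3 - -2 = -3 + 2 = -1$)
$K{\left(B \right)} = -1 - B$
$- K{\left(8 \right)} \left(8 - 86\right) = - \left(-1 - 8\right) \left(8 - 86\right) = - \left(-1 - 8\right) \left(-78\right) = - \left(-9\right) \left(-78\right) = \left(-1\right) 702 = -702$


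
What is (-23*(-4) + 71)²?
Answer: 26569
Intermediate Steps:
(-23*(-4) + 71)² = (92 + 71)² = 163² = 26569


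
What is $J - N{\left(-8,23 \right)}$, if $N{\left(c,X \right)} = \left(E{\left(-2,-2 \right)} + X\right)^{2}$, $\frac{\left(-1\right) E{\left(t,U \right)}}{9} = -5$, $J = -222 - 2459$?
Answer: $-7305$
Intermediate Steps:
$J = -2681$ ($J = -222 - 2459 = -2681$)
$E{\left(t,U \right)} = 45$ ($E{\left(t,U \right)} = \left(-9\right) \left(-5\right) = 45$)
$N{\left(c,X \right)} = \left(45 + X\right)^{2}$
$J - N{\left(-8,23 \right)} = -2681 - \left(45 + 23\right)^{2} = -2681 - 68^{2} = -2681 - 4624 = -7305$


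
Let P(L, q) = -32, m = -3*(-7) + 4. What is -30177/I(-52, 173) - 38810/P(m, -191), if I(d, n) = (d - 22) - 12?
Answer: 1075831/688 ≈ 1563.7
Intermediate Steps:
m = 25 (m = 21 + 4 = 25)
I(d, n) = -34 + d (I(d, n) = (-22 + d) - 12 = -34 + d)
-30177/I(-52, 173) - 38810/P(m, -191) = -30177/(-34 - 52) - 38810/(-32) = -30177/(-86) - 38810*(-1/32) = -30177*(-1/86) + 19405/16 = 30177/86 + 19405/16 = 1075831/688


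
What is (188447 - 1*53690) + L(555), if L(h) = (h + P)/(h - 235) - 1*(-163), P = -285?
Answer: 4317467/32 ≈ 1.3492e+5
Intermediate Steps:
L(h) = 163 + (-285 + h)/(-235 + h) (L(h) = (h - 285)/(h - 235) - 1*(-163) = (-285 + h)/(-235 + h) + 163 = 163 + (-285 + h)/(-235 + h))
(188447 - 1*53690) + L(555) = (188447 - 1*53690) + 2*(-19295 + 82*555)/(-235 + 555) = (188447 - 53690) + 2*(-19295 + 45510)/320 = 134757 + 2*(1/320)*26215 = 134757 + 5243/32 = 4317467/32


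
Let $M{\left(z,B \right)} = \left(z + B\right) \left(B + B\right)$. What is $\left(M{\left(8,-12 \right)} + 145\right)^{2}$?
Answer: $58081$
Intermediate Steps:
$M{\left(z,B \right)} = 2 B \left(B + z\right)$ ($M{\left(z,B \right)} = \left(B + z\right) 2 B = 2 B \left(B + z\right)$)
$\left(M{\left(8,-12 \right)} + 145\right)^{2} = \left(2 \left(-12\right) \left(-12 + 8\right) + 145\right)^{2} = \left(2 \left(-12\right) \left(-4\right) + 145\right)^{2} = \left(96 + 145\right)^{2} = 241^{2} = 58081$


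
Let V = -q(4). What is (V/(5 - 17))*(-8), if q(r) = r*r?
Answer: -32/3 ≈ -10.667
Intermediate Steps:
q(r) = r²
V = -16 (V = -1*4² = -1*16 = -16)
(V/(5 - 17))*(-8) = (-16/(5 - 17))*(-8) = (-16/(-12))*(-8) = -1/12*(-16)*(-8) = (4/3)*(-8) = -32/3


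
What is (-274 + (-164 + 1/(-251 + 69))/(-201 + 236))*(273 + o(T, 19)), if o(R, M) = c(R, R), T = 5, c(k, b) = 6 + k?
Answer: -252082518/3185 ≈ -79147.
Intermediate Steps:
o(R, M) = 6 + R
(-274 + (-164 + 1/(-251 + 69))/(-201 + 236))*(273 + o(T, 19)) = (-274 + (-164 + 1/(-251 + 69))/(-201 + 236))*(273 + (6 + 5)) = (-274 + (-164 + 1/(-182))/35)*(273 + 11) = (-274 + (-164 - 1/182)*(1/35))*284 = (-274 - 29849/182*1/35)*284 = (-274 - 29849/6370)*284 = -1775229/6370*284 = -252082518/3185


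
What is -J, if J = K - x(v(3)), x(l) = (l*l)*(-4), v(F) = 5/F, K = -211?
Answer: 1799/9 ≈ 199.89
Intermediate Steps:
x(l) = -4*l**2 (x(l) = l**2*(-4) = -4*l**2)
J = -1799/9 (J = -211 - (-4)*(5/3)**2 = -211 - (-4)*25/9 = -211 - 1*(-100/9) = -211 + 100/9 = -1799/9 ≈ -199.89)
-J = -1*(-1799/9) = 1799/9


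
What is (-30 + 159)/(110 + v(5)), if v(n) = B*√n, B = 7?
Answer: 2838/2371 - 903*√5/11855 ≈ 1.0266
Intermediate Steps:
v(n) = 7*√n
(-30 + 159)/(110 + v(5)) = (-30 + 159)/(110 + 7*√5) = 129/(110 + 7*√5)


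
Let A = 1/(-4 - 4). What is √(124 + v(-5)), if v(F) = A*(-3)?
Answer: √1990/4 ≈ 11.152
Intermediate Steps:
A = -⅛ (A = 1/(-8) = -⅛ ≈ -0.12500)
v(F) = 3/8 (v(F) = -⅛*(-3) = 3/8)
√(124 + v(-5)) = √(124 + 3/8) = √(995/8) = √1990/4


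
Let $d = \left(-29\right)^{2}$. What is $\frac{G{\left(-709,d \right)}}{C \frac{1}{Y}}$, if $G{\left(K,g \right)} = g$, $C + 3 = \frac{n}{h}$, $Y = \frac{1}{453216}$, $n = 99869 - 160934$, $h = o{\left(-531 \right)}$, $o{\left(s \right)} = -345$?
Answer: $\frac{29}{2719296} \approx 1.0665 \cdot 10^{-5}$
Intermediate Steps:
$h = -345$
$d = 841$
$n = -61065$
$Y = \frac{1}{453216} \approx 2.2065 \cdot 10^{-6}$
$C = 174$ ($C = -3 - \frac{61065}{-345} = -3 - -177 = -3 + 177 = 174$)
$\frac{G{\left(-709,d \right)}}{C \frac{1}{Y}} = \frac{841}{174 \frac{1}{\frac{1}{453216}}} = \frac{841}{174 \cdot 453216} = \frac{841}{78859584} = 841 \cdot \frac{1}{78859584} = \frac{29}{2719296}$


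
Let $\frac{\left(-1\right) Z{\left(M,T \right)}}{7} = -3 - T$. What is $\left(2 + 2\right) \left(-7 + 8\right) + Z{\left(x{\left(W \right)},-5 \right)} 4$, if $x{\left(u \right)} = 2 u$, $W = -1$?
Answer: $-52$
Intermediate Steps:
$Z{\left(M,T \right)} = 21 + 7 T$ ($Z{\left(M,T \right)} = - 7 \left(-3 - T\right) = 21 + 7 T$)
$\left(2 + 2\right) \left(-7 + 8\right) + Z{\left(x{\left(W \right)},-5 \right)} 4 = \left(2 + 2\right) \left(-7 + 8\right) + \left(21 + 7 \left(-5\right)\right) 4 = 4 \cdot 1 + \left(21 - 35\right) 4 = 4 - 56 = -52$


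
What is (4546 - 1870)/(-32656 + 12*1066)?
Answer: -669/4966 ≈ -0.13472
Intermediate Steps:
(4546 - 1870)/(-32656 + 12*1066) = 2676/(-32656 + 12792) = 2676/(-19864) = 2676*(-1/19864) = -669/4966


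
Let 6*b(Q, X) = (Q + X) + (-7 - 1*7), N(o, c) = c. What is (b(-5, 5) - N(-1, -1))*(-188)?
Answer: 752/3 ≈ 250.67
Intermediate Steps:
b(Q, X) = -7/3 + Q/6 + X/6 (b(Q, X) = ((Q + X) + (-7 - 1*7))/6 = ((Q + X) + (-7 - 7))/6 = ((Q + X) - 14)/6 = (-14 + Q + X)/6 = -7/3 + Q/6 + X/6)
(b(-5, 5) - N(-1, -1))*(-188) = ((-7/3 + (⅙)*(-5) + (⅙)*5) - 1*(-1))*(-188) = ((-7/3 - ⅚ + ⅚) + 1)*(-188) = (-7/3 + 1)*(-188) = -4/3*(-188) = 752/3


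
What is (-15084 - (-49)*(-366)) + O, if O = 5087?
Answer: -27931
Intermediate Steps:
(-15084 - (-49)*(-366)) + O = (-15084 - (-49)*(-366)) + 5087 = (-15084 - 49*366) + 5087 = (-15084 - 17934) + 5087 = -33018 + 5087 = -27931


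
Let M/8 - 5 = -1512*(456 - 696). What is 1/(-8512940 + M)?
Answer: -1/5609860 ≈ -1.7826e-7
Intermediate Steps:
M = 2903080 (M = 40 + 8*(-1512*(456 - 696)) = 40 + 8*(-1512*(-240)) = 40 + 8*362880 = 40 + 2903040 = 2903080)
1/(-8512940 + M) = 1/(-8512940 + 2903080) = 1/(-5609860) = -1/5609860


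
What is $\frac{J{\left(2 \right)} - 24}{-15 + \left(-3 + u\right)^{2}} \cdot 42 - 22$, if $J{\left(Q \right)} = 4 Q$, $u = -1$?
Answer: $-694$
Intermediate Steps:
$\frac{J{\left(2 \right)} - 24}{-15 + \left(-3 + u\right)^{2}} \cdot 42 - 22 = \frac{4 \cdot 2 - 24}{-15 + \left(-3 - 1\right)^{2}} \cdot 42 - 22 = \frac{8 - 24}{-15 + \left(-4\right)^{2}} \cdot 42 - 22 = - \frac{16}{-15 + 16} \cdot 42 - 22 = - \frac{16}{1} \cdot 42 - 22 = \left(-16\right) 1 \cdot 42 - 22 = \left(-16\right) 42 - 22 = -672 - 22 = -694$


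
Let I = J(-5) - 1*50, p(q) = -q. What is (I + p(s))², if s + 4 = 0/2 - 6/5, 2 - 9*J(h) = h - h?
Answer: 4024036/2025 ≈ 1987.2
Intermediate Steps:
J(h) = 2/9 (J(h) = 2/9 - (h - h)/9 = 2/9 - ⅑*0 = 2/9 + 0 = 2/9)
s = -26/5 (s = -4 + (0/2 - 6/5) = -4 + (0*(½) - 6*⅕) = -4 + (0 - 6/5) = -4 - 6/5 = -26/5 ≈ -5.2000)
I = -448/9 (I = 2/9 - 1*50 = 2/9 - 50 = -448/9 ≈ -49.778)
(I + p(s))² = (-448/9 - 1*(-26/5))² = (-448/9 + 26/5)² = (-2006/45)² = 4024036/2025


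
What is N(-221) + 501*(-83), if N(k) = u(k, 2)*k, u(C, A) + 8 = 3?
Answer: -40478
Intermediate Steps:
u(C, A) = -5 (u(C, A) = -8 + 3 = -5)
N(k) = -5*k
N(-221) + 501*(-83) = -5*(-221) + 501*(-83) = 1105 - 41583 = -40478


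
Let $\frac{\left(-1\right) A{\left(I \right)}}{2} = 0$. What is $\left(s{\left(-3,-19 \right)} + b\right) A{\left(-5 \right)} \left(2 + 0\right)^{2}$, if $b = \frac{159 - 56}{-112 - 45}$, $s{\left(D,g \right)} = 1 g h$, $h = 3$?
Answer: $0$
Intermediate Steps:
$s{\left(D,g \right)} = 3 g$ ($s{\left(D,g \right)} = 1 g 3 = g 3 = 3 g$)
$A{\left(I \right)} = 0$ ($A{\left(I \right)} = \left(-2\right) 0 = 0$)
$b = - \frac{103}{157}$ ($b = \frac{103}{-157} = 103 \left(- \frac{1}{157}\right) = - \frac{103}{157} \approx -0.65605$)
$\left(s{\left(-3,-19 \right)} + b\right) A{\left(-5 \right)} \left(2 + 0\right)^{2} = \left(3 \left(-19\right) - \frac{103}{157}\right) 0 \left(2 + 0\right)^{2} = \left(-57 - \frac{103}{157}\right) 0 \cdot 2^{2} = - \frac{9052 \cdot 0 \cdot 4}{157} = \left(- \frac{9052}{157}\right) 0 = 0$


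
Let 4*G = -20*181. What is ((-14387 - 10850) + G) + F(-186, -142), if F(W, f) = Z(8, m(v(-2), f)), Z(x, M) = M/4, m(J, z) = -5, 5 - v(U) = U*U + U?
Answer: -104573/4 ≈ -26143.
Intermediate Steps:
v(U) = 5 - U - U**2 (v(U) = 5 - (U*U + U) = 5 - (U**2 + U) = 5 - (U + U**2) = 5 + (-U - U**2) = 5 - U - U**2)
G = -905 (G = (-20*181)/4 = (1/4)*(-3620) = -905)
Z(x, M) = M/4 (Z(x, M) = M*(1/4) = M/4)
F(W, f) = -5/4 (F(W, f) = (1/4)*(-5) = -5/4)
((-14387 - 10850) + G) + F(-186, -142) = ((-14387 - 10850) - 905) - 5/4 = (-25237 - 905) - 5/4 = -26142 - 5/4 = -104573/4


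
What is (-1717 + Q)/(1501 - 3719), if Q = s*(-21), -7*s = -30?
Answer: 1807/2218 ≈ 0.81470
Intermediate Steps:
s = 30/7 (s = -⅐*(-30) = 30/7 ≈ 4.2857)
Q = -90 (Q = (30/7)*(-21) = -90)
(-1717 + Q)/(1501 - 3719) = (-1717 - 90)/(1501 - 3719) = -1807/(-2218) = -1807*(-1/2218) = 1807/2218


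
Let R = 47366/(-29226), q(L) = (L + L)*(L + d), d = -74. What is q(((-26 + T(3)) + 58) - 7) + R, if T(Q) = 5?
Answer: -38602003/14613 ≈ -2641.6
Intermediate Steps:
q(L) = 2*L*(-74 + L) (q(L) = (L + L)*(L - 74) = (2*L)*(-74 + L) = 2*L*(-74 + L))
R = -23683/14613 (R = 47366*(-1/29226) = -23683/14613 ≈ -1.6207)
q(((-26 + T(3)) + 58) - 7) + R = 2*(((-26 + 5) + 58) - 7)*(-74 + (((-26 + 5) + 58) - 7)) - 23683/14613 = 2*((-21 + 58) - 7)*(-74 + ((-21 + 58) - 7)) - 23683/14613 = 2*(37 - 7)*(-74 + (37 - 7)) - 23683/14613 = 2*30*(-74 + 30) - 23683/14613 = 2*30*(-44) - 23683/14613 = -2640 - 23683/14613 = -38602003/14613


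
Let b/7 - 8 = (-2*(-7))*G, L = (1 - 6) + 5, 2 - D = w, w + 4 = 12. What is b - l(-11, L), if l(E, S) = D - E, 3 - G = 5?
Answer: -145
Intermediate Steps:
w = 8 (w = -4 + 12 = 8)
D = -6 (D = 2 - 1*8 = 2 - 8 = -6)
L = 0 (L = -5 + 5 = 0)
G = -2 (G = 3 - 1*5 = 3 - 5 = -2)
l(E, S) = -6 - E
b = -140 (b = 56 + 7*(-2*(-7)*(-2)) = 56 + 7*(14*(-2)) = 56 + 7*(-28) = 56 - 196 = -140)
b - l(-11, L) = -140 - (-6 - 1*(-11)) = -140 - (-6 + 11) = -140 - 1*5 = -140 - 5 = -145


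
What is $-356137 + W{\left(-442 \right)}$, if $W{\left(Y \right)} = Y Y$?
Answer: $-160773$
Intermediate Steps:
$W{\left(Y \right)} = Y^{2}$
$-356137 + W{\left(-442 \right)} = -356137 + \left(-442\right)^{2} = -356137 + 195364 = -160773$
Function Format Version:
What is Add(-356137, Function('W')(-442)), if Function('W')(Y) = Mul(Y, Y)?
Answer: -160773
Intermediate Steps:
Function('W')(Y) = Pow(Y, 2)
Add(-356137, Function('W')(-442)) = Add(-356137, Pow(-442, 2)) = Add(-356137, 195364) = -160773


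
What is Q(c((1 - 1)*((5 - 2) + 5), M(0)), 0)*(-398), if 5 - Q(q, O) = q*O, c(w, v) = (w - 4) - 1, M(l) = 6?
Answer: -1990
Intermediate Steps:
c(w, v) = -5 + w (c(w, v) = (-4 + w) - 1 = -5 + w)
Q(q, O) = 5 - O*q (Q(q, O) = 5 - q*O = 5 - O*q)
Q(c((1 - 1)*((5 - 2) + 5), M(0)), 0)*(-398) = (5 - 1*0*(-5 + (1 - 1)*((5 - 2) + 5)))*(-398) = (5 - 1*0*(-5 + 0*(3 + 5)))*(-398) = (5 - 1*0*(-5 + 0*8))*(-398) = (5 - 1*0*(-5 + 0))*(-398) = (5 - 1*0*(-5))*(-398) = (5 + 0)*(-398) = 5*(-398) = -1990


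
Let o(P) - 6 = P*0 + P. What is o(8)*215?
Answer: 3010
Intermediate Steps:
o(P) = 6 + P (o(P) = 6 + (P*0 + P) = 6 + (0 + P) = 6 + P)
o(8)*215 = (6 + 8)*215 = 14*215 = 3010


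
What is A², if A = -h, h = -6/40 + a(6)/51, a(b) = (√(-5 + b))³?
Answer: 17689/1040400 ≈ 0.017002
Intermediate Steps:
a(b) = (-5 + b)^(3/2)
h = -133/1020 (h = -6/40 + (-5 + 6)^(3/2)/51 = -6*1/40 + 1^(3/2)*(1/51) = -3/20 + 1*(1/51) = -3/20 + 1/51 = -133/1020 ≈ -0.13039)
A = 133/1020 (A = -1*(-133/1020) = 133/1020 ≈ 0.13039)
A² = (133/1020)² = 17689/1040400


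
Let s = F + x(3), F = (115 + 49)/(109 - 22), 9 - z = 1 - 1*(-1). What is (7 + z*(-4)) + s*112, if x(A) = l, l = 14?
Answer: 152957/87 ≈ 1758.1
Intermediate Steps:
z = 7 (z = 9 - (1 - 1*(-1)) = 9 - (1 + 1) = 9 - 1*2 = 9 - 2 = 7)
x(A) = 14
F = 164/87 ≈ 1.8851
s = 1382/87 (s = 164/87 + 14 = 1382/87 ≈ 15.885)
(7 + z*(-4)) + s*112 = (7 + 7*(-4)) + (1382/87)*112 = (7 - 28) + 154784/87 = -21 + 154784/87 = 152957/87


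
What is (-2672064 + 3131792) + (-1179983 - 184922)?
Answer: -905177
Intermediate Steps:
(-2672064 + 3131792) + (-1179983 - 184922) = 459728 - 1364905 = -905177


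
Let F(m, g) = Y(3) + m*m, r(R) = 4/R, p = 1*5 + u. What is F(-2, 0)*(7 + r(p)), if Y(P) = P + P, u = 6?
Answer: 810/11 ≈ 73.636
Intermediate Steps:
Y(P) = 2*P
p = 11 (p = 1*5 + 6 = 5 + 6 = 11)
F(m, g) = 6 + m**2 (F(m, g) = 2*3 + m*m = 6 + m**2)
F(-2, 0)*(7 + r(p)) = (6 + (-2)**2)*(7 + 4/11) = (6 + 4)*(7 + 4*(1/11)) = 10*(7 + 4/11) = 10*(81/11) = 810/11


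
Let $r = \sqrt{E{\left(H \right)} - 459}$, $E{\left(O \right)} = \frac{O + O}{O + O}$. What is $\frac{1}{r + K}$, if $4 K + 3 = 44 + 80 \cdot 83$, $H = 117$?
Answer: $\frac{26724}{44643089} - \frac{16 i \sqrt{458}}{44643089} \approx 0.00059861 - 7.6701 \cdot 10^{-6} i$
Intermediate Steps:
$E{\left(O \right)} = 1$ ($E{\left(O \right)} = \frac{2 O}{2 O} = 2 O \frac{1}{2 O} = 1$)
$K = \frac{6681}{4}$ ($K = - \frac{3}{4} + \frac{44 + 80 \cdot 83}{4} = - \frac{3}{4} + \frac{44 + 6640}{4} = - \frac{3}{4} + \frac{1}{4} \cdot 6684 = - \frac{3}{4} + 1671 = \frac{6681}{4} \approx 1670.3$)
$r = i \sqrt{458}$ ($r = \sqrt{1 - 459} = \sqrt{-458} = i \sqrt{458} \approx 21.401 i$)
$\frac{1}{r + K} = \frac{1}{i \sqrt{458} + \frac{6681}{4}} = \frac{1}{\frac{6681}{4} + i \sqrt{458}}$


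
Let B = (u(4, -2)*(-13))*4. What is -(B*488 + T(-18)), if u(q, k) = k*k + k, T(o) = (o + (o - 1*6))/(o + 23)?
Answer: 253802/5 ≈ 50760.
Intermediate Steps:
T(o) = (-6 + 2*o)/(23 + o) (T(o) = (o + (o - 6))/(23 + o) = (o + (-6 + o))/(23 + o) = (-6 + 2*o)/(23 + o))
u(q, k) = k + k² (u(q, k) = k² + k = k + k²)
B = -104 (B = (-2*(1 - 2)*(-13))*4 = (-2*(-1)*(-13))*4 = (2*(-13))*4 = -26*4 = -104)
-(B*488 + T(-18)) = -(-104*488 + 2*(-3 - 18)/(23 - 18)) = -(-50752 + 2*(-21)/5) = -(-50752 + 2*(⅕)*(-21)) = -(-50752 - 42/5) = -1*(-253802/5) = 253802/5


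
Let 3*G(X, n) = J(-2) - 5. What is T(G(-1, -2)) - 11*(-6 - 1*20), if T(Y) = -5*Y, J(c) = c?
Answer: 893/3 ≈ 297.67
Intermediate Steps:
G(X, n) = -7/3 (G(X, n) = (-2 - 5)/3 = (1/3)*(-7) = -7/3)
T(G(-1, -2)) - 11*(-6 - 1*20) = -5*(-7/3) - 11*(-6 - 1*20) = 35/3 - 11*(-6 - 20) = 35/3 - 11*(-26) = 35/3 + 286 = 893/3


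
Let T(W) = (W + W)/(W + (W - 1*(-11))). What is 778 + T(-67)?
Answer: 95828/123 ≈ 779.09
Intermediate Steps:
T(W) = 2*W/(11 + 2*W) (T(W) = (2*W)/(W + (W + 11)) = (2*W)/(W + (11 + W)) = (2*W)/(11 + 2*W) = 2*W/(11 + 2*W))
778 + T(-67) = 778 + 2*(-67)/(11 + 2*(-67)) = 778 + 2*(-67)/(11 - 134) = 778 + 2*(-67)/(-123) = 778 + 2*(-67)*(-1/123) = 778 + 134/123 = 95828/123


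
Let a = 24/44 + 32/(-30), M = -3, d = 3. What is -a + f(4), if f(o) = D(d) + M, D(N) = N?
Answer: 86/165 ≈ 0.52121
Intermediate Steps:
a = -86/165 (a = 24*(1/44) + 32*(-1/30) = 6/11 - 16/15 = -86/165 ≈ -0.52121)
f(o) = 0 (f(o) = 3 - 3 = 0)
-a + f(4) = -1*(-86/165) + 0 = 86/165 + 0 = 86/165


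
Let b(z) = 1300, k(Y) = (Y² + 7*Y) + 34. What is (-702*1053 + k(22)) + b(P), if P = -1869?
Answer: -737234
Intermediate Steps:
k(Y) = 34 + Y² + 7*Y
(-702*1053 + k(22)) + b(P) = (-702*1053 + (34 + 22² + 7*22)) + 1300 = (-739206 + (34 + 484 + 154)) + 1300 = (-739206 + 672) + 1300 = -738534 + 1300 = -737234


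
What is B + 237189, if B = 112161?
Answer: 349350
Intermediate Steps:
B + 237189 = 112161 + 237189 = 349350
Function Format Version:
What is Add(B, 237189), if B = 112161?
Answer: 349350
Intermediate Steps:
Add(B, 237189) = Add(112161, 237189) = 349350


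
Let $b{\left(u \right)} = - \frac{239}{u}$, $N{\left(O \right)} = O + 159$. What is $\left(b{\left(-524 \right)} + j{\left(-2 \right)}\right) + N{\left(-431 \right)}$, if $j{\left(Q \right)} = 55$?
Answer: $- \frac{113469}{524} \approx -216.54$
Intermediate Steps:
$N{\left(O \right)} = 159 + O$
$\left(b{\left(-524 \right)} + j{\left(-2 \right)}\right) + N{\left(-431 \right)} = \left(- \frac{239}{-524} + 55\right) + \left(159 - 431\right) = \left(\left(-239\right) \left(- \frac{1}{524}\right) + 55\right) - 272 = \left(\frac{239}{524} + 55\right) - 272 = \frac{29059}{524} - 272 = - \frac{113469}{524}$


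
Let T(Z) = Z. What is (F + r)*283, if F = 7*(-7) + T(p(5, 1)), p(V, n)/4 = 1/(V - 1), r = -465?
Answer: -145179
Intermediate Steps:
p(V, n) = 4/(-1 + V) (p(V, n) = 4/(V - 1) = 4/(-1 + V))
F = -48 (F = 7*(-7) + 4/(-1 + 5) = -49 + 4/4 = -49 + 4*(¼) = -49 + 1 = -48)
(F + r)*283 = (-48 - 465)*283 = -513*283 = -145179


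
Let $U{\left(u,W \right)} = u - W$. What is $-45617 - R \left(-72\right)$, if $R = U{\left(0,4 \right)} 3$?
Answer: $-46481$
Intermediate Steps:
$R = -12$ ($R = \left(0 - 4\right) 3 = \left(-4\right) 3 = -12$)
$-45617 - R \left(-72\right) = -45617 - \left(-12\right) \left(-72\right) = -45617 - 864 = -46481$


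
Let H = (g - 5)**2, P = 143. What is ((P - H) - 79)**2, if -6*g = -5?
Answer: 2819041/1296 ≈ 2175.2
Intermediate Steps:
g = 5/6 (g = -1/6*(-5) = 5/6 ≈ 0.83333)
H = 625/36 (H = (5/6 - 5)**2 = (-25/6)**2 = 625/36 ≈ 17.361)
((P - H) - 79)**2 = ((143 - 1*625/36) - 79)**2 = ((143 - 625/36) - 79)**2 = (4523/36 - 79)**2 = (1679/36)**2 = 2819041/1296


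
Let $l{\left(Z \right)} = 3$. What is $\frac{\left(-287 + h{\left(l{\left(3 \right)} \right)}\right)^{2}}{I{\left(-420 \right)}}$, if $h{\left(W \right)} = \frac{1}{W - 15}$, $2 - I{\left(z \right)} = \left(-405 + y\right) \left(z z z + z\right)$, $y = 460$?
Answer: $\frac{11868025}{586780286688} \approx 2.0226 \cdot 10^{-5}$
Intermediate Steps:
$I{\left(z \right)} = 2 - 55 z - 55 z^{3}$ ($I{\left(z \right)} = 2 - \left(-405 + 460\right) \left(z z z + z\right) = 2 - 55 \left(z^{2} z + z\right) = 2 - 55 \left(z^{3} + z\right) = 2 - 55 \left(z + z^{3}\right) = 2 - \left(55 z + 55 z^{3}\right) = 2 - 55 z - 55 z^{3}$)
$h{\left(W \right)} = \frac{1}{-15 + W}$
$\frac{\left(-287 + h{\left(l{\left(3 \right)} \right)}\right)^{2}}{I{\left(-420 \right)}} = \frac{\left(-287 + \frac{1}{-15 + 3}\right)^{2}}{2 - -23100 - 55 \left(-420\right)^{3}} = \frac{\left(-287 + \frac{1}{-12}\right)^{2}}{2 + 23100 - -4074840000} = \frac{\left(-287 - \frac{1}{12}\right)^{2}}{2 + 23100 + 4074840000} = \frac{\left(- \frac{3445}{12}\right)^{2}}{4074863102} = \frac{11868025}{144} \cdot \frac{1}{4074863102} = \frac{11868025}{586780286688}$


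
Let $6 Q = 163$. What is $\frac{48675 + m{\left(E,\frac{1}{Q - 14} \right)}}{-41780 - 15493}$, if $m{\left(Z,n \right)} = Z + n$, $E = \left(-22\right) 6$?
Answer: $- \frac{1278301}{1508189} \approx -0.84757$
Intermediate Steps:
$Q = \frac{163}{6}$ ($Q = \frac{1}{6} \cdot 163 = \frac{163}{6} \approx 27.167$)
$E = -132$
$\frac{48675 + m{\left(E,\frac{1}{Q - 14} \right)}}{-41780 - 15493} = \frac{48675 - \left(132 - \frac{1}{\frac{163}{6} - 14}\right)}{-41780 - 15493} = \frac{48675 - \left(132 - \frac{1}{\frac{79}{6}}\right)}{-57273} = \left(48675 + \left(-132 + \frac{6}{79}\right)\right) \left(- \frac{1}{57273}\right) = \left(48675 - \frac{10422}{79}\right) \left(- \frac{1}{57273}\right) = \frac{3834903}{79} \left(- \frac{1}{57273}\right) = - \frac{1278301}{1508189}$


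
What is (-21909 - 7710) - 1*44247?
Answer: -73866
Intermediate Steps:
(-21909 - 7710) - 1*44247 = -29619 - 44247 = -73866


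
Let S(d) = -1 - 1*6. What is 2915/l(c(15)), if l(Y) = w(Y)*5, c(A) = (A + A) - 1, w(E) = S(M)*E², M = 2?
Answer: -583/5887 ≈ -0.099032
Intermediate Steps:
S(d) = -7 (S(d) = -1 - 6 = -7)
w(E) = -7*E²
c(A) = -1 + 2*A (c(A) = 2*A - 1 = -1 + 2*A)
l(Y) = -35*Y² (l(Y) = -7*Y²*5 = -35*Y²)
2915/l(c(15)) = 2915/((-35*(-1 + 2*15)²)) = 2915/((-35*(-1 + 30)²)) = 2915/((-35*29²)) = 2915/((-35*841)) = 2915/(-29435) = 2915*(-1/29435) = -583/5887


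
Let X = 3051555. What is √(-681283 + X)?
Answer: 4*√148142 ≈ 1539.6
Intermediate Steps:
√(-681283 + X) = √(-681283 + 3051555) = √2370272 = 4*√148142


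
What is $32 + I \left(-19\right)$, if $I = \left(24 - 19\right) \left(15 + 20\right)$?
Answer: $-3293$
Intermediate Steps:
$I = 175$ ($I = 5 \cdot 35 = 175$)
$32 + I \left(-19\right) = 32 + 175 \left(-19\right) = 32 - 3325 = -3293$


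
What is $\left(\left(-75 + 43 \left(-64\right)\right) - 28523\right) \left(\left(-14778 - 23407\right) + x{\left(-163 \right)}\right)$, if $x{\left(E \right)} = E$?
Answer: $1202209800$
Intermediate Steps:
$\left(\left(-75 + 43 \left(-64\right)\right) - 28523\right) \left(\left(-14778 - 23407\right) + x{\left(-163 \right)}\right) = \left(\left(-75 + 43 \left(-64\right)\right) - 28523\right) \left(\left(-14778 - 23407\right) - 163\right) = \left(\left(-75 - 2752\right) - 28523\right) \left(-38185 - 163\right) = \left(-2827 - 28523\right) \left(-38348\right) = \left(-31350\right) \left(-38348\right) = 1202209800$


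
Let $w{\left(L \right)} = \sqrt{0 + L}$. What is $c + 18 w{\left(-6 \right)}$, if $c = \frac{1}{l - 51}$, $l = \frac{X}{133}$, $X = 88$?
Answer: $- \frac{133}{6695} + 18 i \sqrt{6} \approx -0.019866 + 44.091 i$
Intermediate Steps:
$w{\left(L \right)} = \sqrt{L}$
$l = \frac{88}{133} \approx 0.66165$
$c = - \frac{133}{6695}$ ($c = \frac{1}{\frac{88}{133} - 51} = \frac{1}{- \frac{6695}{133}} = - \frac{133}{6695} \approx -0.019866$)
$c + 18 w{\left(-6 \right)} = - \frac{133}{6695} + 18 \sqrt{-6} = - \frac{133}{6695} + 18 i \sqrt{6}$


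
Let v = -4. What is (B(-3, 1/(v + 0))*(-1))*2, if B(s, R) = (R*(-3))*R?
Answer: 3/8 ≈ 0.37500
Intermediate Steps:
B(s, R) = -3*R² (B(s, R) = (-3*R)*R = -3*R²)
(B(-3, 1/(v + 0))*(-1))*2 = (-3/(-4 + 0)²*(-1))*2 = (-3*(1/(-4))²*(-1))*2 = (-3*(-¼)²*(-1))*2 = (-3*1/16*(-1))*2 = -3/16*(-1)*2 = (3/16)*2 = 3/8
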